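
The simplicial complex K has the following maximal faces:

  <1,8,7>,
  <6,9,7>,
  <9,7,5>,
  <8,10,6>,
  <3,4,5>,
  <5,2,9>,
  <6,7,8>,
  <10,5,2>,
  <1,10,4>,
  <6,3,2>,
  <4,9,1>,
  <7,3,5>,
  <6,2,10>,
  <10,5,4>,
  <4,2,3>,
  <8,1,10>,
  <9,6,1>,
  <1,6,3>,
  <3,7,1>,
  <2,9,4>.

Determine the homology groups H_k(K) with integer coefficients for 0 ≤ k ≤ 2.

Order the vertices as 1 < 2 < 3 < 4 < 5 < 6 < 7 < 8 < 9 < 10. Listing each simplex with vertices in this order, K has dimension 2 with simplices:

  0-simplices (10): [1], [2], [3], [4], [5], [6], [7], [8], [9], [10]
  1-simplices (30): (30 of them)
  2-simplices (20): (20 of them)

Hence C_0 ≅ Z^10, C_1 ≅ Z^30, C_2 ≅ Z^20.

Boundary ∂_1: C_1 → C_0 sends each edge [p,q] (with p < q) to q − p.
This gives a 10×30 integer matrix of rank 9; reducing to Smith normal form yields diagonal entries (1,1,1,1,1,1,1,1,1).

Boundary ∂_2: C_2 → C_1 acts by ∂[p,q,r] = [q,r] − [p,r] + [p,q]. For instance
  ∂[4,5,10] = [5,10] − [4,10] + [4,5],
  ∂[5,7,9] = [7,9] − [5,9] + [5,7].
As a 30×20 matrix over Z this has rank 20, with invariant factors (1,1,1,1,1,1,1,1,1,1,1,1,1,1,1,1,1,1,1,2).

Computing H_k = (kernel of ∂_k) / (image of ∂_{k+1}):

  H_0: rank C_0 − rank ∂_1 = 10 − 9 = 1, and the invariant factors of ∂_1 are all 1, so H_0 ≅ Z.
  H_1: rank ker ∂_1 − rank ∂_2 = (30 − 9) − 20 = 1, and ∂_2 has invariant factor 2 > 1, so H_1 ≅ Z ⊕ Z/2.
  H_2: rank ker ∂_2 − rank ∂_3 = (20 − 20) − 0 = 0, and there is no ∂_3, so H_2 ≅ 0.

H_0 ≅ Z,  H_1 ≅ Z ⊕ Z/2,  H_2 = 0.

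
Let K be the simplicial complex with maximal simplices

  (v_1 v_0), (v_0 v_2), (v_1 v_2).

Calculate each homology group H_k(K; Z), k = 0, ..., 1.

H_0 = Z,  H_1 = Z.

Order the vertices as v_0 < v_1 < v_2. Listing each simplex with vertices in this order, K has dimension 1 with simplices:

  0-simplices (3): [v_0], [v_1], [v_2]
  1-simplices (3): [v_0,v_1], [v_0,v_2], [v_1,v_2]

Hence C_0 ≅ Z^3, C_1 ≅ Z^3.

∂_1: C_1 → C_0 sends each edge [p,q] (with p < q) to q − p. For instance
  ∂[v_0,v_2] = [v_2] − [v_0].
This gives a 3×3 integer matrix of rank 2; reducing to Smith normal form yields diagonal entries (1,1).

Computing H_k = (kernel of ∂_k) / (image of ∂_{k+1}):

  H_0: rank C_0 − rank ∂_1 = 3 − 2 = 1, and the invariant factors of ∂_1 are all 1, so H_0 = Z.
  H_1: rank ker ∂_1 − rank ∂_2 = (3 − 2) − 0 = 1, and there is no ∂_2, so H_1 = Z.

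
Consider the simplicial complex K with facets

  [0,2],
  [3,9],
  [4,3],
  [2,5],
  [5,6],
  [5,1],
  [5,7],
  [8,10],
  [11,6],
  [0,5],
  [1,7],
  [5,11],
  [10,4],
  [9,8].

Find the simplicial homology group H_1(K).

H_1 ≅ Z^4.

Fix the vertex order 0 < 1 < 2 < 3 < 4 < 5 < 6 < 7 < 8 < 9 < 10 < 11 and write every simplex with vertices in increasing order. Then dim K = 1 and the simplices of K are:

  0-simplices (12): [0], [1], [2], [3], [4], [5], [6], [7], [8], [9], [10], [11]
  1-simplices (14): [0,2], [0,5], [1,5], [1,7], [2,5], [3,4], [3,9], [4,10], [5,6], [5,7], [5,11], [6,11], [8,9], [8,10]

so the chain groups are C_0 ≅ Z^12, C_1 ≅ Z^14.

Boundary ∂_1: C_1 → C_0 sends each edge [p,q] (with p < q) to q − p.
As a 12×14 matrix over Z this has rank 10, with invariant factors (1,1,1,1,1,1,1,1,1,1).

Now H_k = ker ∂_k / im ∂_{k+1}, so:

  H_1: rank ker ∂_1 − rank ∂_2 = (14 − 10) − 0 = 4, and there is no ∂_2, so H_1 ≅ Z^4.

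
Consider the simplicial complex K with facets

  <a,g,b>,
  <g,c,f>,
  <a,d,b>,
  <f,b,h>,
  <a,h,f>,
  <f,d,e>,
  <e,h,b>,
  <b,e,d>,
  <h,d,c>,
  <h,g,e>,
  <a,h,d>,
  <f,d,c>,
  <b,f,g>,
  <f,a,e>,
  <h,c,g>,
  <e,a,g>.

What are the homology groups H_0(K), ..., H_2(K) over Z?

Take the total order a < b < c < d < e < f < g < h on the vertex set. Then K (dimension 2) consists of the simplices:

  0-simplices (8): a, b, c, d, e, f, g, h
  1-simplices (24): ab, ad, ae, af, ag, ah, bd, be, bf, bg, bh, cd, cf, cg, ch, de, df, dh, ef, eg, eh, fg, fh, gh
  2-simplices (16): abd, abg, adh, aef, aeg, afh, bde, beh, bfg, bfh, cdf, cdh, cfg, cgh, def, egh

so the chain groups are C_0 ≅ Z^8, C_1 ≅ Z^24, C_2 ≅ Z^16.

Boundary ∂_1: C_1 → C_0 sends each edge [p,q] (with p < q) to q − p. For instance
  ∂de = e − d.
As a 8×24 matrix over Z this has rank 7, with invariant factors (1,1,1,1,1,1,1).

The boundary map ∂_2: C_2 → C_1 sends each 2-simplex [p,q,r] to [q,r] − [p,r] + [p,q]. For instance
  ∂bde = de − be + bd,
  ∂aef = ef − af + ae.
As a 24×16 matrix over Z this has rank 15, with invariant factors (1,1,1,1,1,1,1,1,1,1,1,1,1,1,1).

From H_k ≅ ker(∂_k) / im(∂_{k+1}) we obtain:

  H_0: rank C_0 − rank ∂_1 = 8 − 7 = 1, and the invariant factors of ∂_1 are all 1, so H_0 = Z.
  H_1: rank ker ∂_1 − rank ∂_2 = (24 − 7) − 15 = 2, and the invariant factors of ∂_2 are all 1, so H_1 = Z^2.
  H_2: rank ker ∂_2 − rank ∂_3 = (16 − 15) − 0 = 1, and there is no ∂_3, so H_2 = Z.

H_0 ≅ Z,  H_1 ≅ Z^2,  H_2 ≅ Z.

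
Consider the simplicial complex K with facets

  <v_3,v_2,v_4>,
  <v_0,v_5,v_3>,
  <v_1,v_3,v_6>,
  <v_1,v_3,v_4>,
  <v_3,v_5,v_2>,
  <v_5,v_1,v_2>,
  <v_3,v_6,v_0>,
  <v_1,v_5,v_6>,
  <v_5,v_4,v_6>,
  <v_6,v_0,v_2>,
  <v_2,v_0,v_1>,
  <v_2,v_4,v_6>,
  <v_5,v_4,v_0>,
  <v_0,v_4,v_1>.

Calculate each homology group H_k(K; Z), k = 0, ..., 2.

H_0 = Z,  H_1 = Z^2,  H_2 = Z.

Take the total order v_0 < v_1 < v_2 < v_3 < v_4 < v_5 < v_6 on the vertex set. Then K (dimension 2) consists of the simplices:

  0-simplices (7): [v_0], [v_1], [v_2], [v_3], [v_4], [v_5], [v_6]
  1-simplices (21): (21 of them)
  2-simplices (14): (14 of them)

so the chain groups are C_0 ≅ Z^7, C_1 ≅ Z^21, C_2 ≅ Z^14.

Boundary ∂_1: C_1 → C_0 sends each edge [p,q] (with p < q) to q − p. For instance
  ∂[v_1,v_3] = [v_3] − [v_1].
The 7×21 boundary matrix has rank 6 and Smith normal form diag(1,1,1,1,1,1).

Boundary ∂_2: C_2 → C_1 acts by ∂[p,q,r] = [q,r] − [p,r] + [p,q]. For instance
  ∂[v_4,v_5,v_6] = [v_5,v_6] − [v_4,v_6] + [v_4,v_5],
  ∂[v_1,v_2,v_5] = [v_2,v_5] − [v_1,v_5] + [v_1,v_2].
This gives a 21×14 integer matrix of rank 13; reducing to Smith normal form yields diagonal entries (1,1,1,1,1,1,1,1,1,1,1,1,1).

Now H_k = ker ∂_k / im ∂_{k+1}, so:

  H_0: rank C_0 − rank ∂_1 = 7 − 6 = 1, and the invariant factors of ∂_1 are all 1, so H_0 = Z.
  H_1: rank ker ∂_1 − rank ∂_2 = (21 − 6) − 13 = 2, and the invariant factors of ∂_2 are all 1, so H_1 = Z^2.
  H_2: rank ker ∂_2 − rank ∂_3 = (14 − 13) − 0 = 1, and there is no ∂_3, so H_2 = Z.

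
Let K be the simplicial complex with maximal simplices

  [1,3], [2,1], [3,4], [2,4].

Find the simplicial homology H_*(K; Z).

H_0 ≅ Z,  H_1 ≅ Z.

We work with the vertex ordering 1 < 2 < 3 < 4. The simplices of K, each written with vertices in increasing order, are:

  0-simplices (4): [1], [2], [3], [4]
  1-simplices (4): [1,2], [1,3], [2,4], [3,4]

giving chain groups C_0 ≅ Z^4, C_1 ≅ Z^4.

Boundary ∂_1: C_1 → C_0 sends each edge [p,q] (with p < q) to q − p. For instance
  ∂[3,4] = [4] − [3].
The resulting 4×4 matrix has rank 3, and its Smith normal form has invariant factors (1,1,1).

Computing H_k = (kernel of ∂_k) / (image of ∂_{k+1}):

  H_0: rank C_0 − rank ∂_1 = 4 − 3 = 1, and the invariant factors of ∂_1 are all 1, so H_0 ≅ Z.
  H_1: rank ker ∂_1 − rank ∂_2 = (4 − 3) − 0 = 1, and there is no ∂_2, so H_1 ≅ Z.

As a check, the Euler characteristic is 4 − 4 = 0, which agrees with 1 − 1 = 0.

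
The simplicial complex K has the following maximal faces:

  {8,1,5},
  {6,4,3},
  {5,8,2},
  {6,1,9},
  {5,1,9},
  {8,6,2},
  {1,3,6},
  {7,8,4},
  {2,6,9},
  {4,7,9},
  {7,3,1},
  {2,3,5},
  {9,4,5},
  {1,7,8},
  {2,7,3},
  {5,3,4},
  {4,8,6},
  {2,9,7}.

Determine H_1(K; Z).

We work with the vertex ordering 1 < 2 < 3 < 4 < 5 < 6 < 7 < 8 < 9. The simplices of K, each written with vertices in increasing order, are:

  0-simplices (9): [1], [2], [3], [4], [5], [6], [7], [8], [9]
  1-simplices (27): (27 of them)
  2-simplices (18): [1,3,6], [1,3,7], [1,5,8], [1,5,9], [1,6,9], [1,7,8], [2,3,5], [2,3,7], [2,5,8], [2,6,8], [2,6,9], [2,7,9], [3,4,5], [3,4,6], [4,5,9], [4,6,8], [4,7,8], [4,7,9]

Hence C_0 ≅ Z^9, C_1 ≅ Z^27, C_2 ≅ Z^18.

Boundary ∂_1: C_1 → C_0 sends each edge [p,q] (with p < q) to q − p.
As a 9×27 matrix over Z this has rank 8, with invariant factors (1,1,1,1,1,1,1,1).

∂_2: C_2 → C_1 sends each 2-simplex [p,q,r] to [q,r] − [p,r] + [p,q]. For instance
  ∂[2,3,5] = [3,5] − [2,5] + [2,3],
  ∂[1,5,9] = [5,9] − [1,9] + [1,5].
The 27×18 boundary matrix has rank 17 and Smith normal form diag(1,1,1,1,1,1,1,1,1,1,1,1,1,1,1,1,1).

Computing H_k = (kernel of ∂_k) / (image of ∂_{k+1}):

  H_1: rank ker ∂_1 − rank ∂_2 = (27 − 8) − 17 = 2, and the invariant factors of ∂_2 are all 1, so H_1 ≅ Z^2.

H_1 ≅ Z^2.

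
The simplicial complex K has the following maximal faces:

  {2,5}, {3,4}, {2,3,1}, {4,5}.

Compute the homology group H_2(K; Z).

H_2 ≅ 0.

Take the total order 1 < 2 < 3 < 4 < 5 on the vertex set. Then K (dimension 2) consists of the simplices:

  0-simplices (5): [1], [2], [3], [4], [5]
  1-simplices (6): [1,2], [1,3], [2,3], [2,5], [3,4], [4,5]
  2-simplices (1): [1,2,3]

so the chain groups are C_0 ≅ Z^5, C_1 ≅ Z^6, C_2 ≅ Z^1.

Boundary ∂_1: C_1 → C_0 maps an edge to its endpoints' difference, ∂[p,q] = q − p. For instance
  ∂[2,3] = [3] − [2].
The resulting 5×6 matrix has rank 4, and its Smith normal form has invariant factors (1,1,1,1).

The boundary map ∂_2: C_2 → C_1 sends each 2-simplex [p,q,r] to [q,r] − [p,r] + [p,q]. For instance
  ∂[1,2,3] = [2,3] − [1,3] + [1,2].
The 6×1 boundary matrix has rank 1 and Smith normal form diag(1).

From H_k ≅ ker(∂_k) / im(∂_{k+1}) we obtain:

  H_2: rank ker ∂_2 − rank ∂_3 = (1 − 1) − 0 = 0, and there is no ∂_3, so H_2 = 0.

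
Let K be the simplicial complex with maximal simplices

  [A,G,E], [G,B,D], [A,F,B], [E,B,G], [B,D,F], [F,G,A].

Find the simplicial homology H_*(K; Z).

H_0 = Z,  H_1 = Z,  H_2 = 0.

Take the total order A < B < D < E < F < G on the vertex set. Then K (dimension 2) consists of the simplices:

  0-simplices (6): A, B, D, E, F, G
  1-simplices (12): AB, AE, AF, AG, BD, BE, BF, BG, DF, DG, EG, FG
  2-simplices (6): ABF, AEG, AFG, BDF, BDG, BEG

Hence C_0 ≅ Z^6, C_1 ≅ Z^12, C_2 ≅ Z^6.

∂_1: C_1 → C_0 maps an edge to its endpoints' difference, ∂[p,q] = q − p. For instance
  ∂AE = E − A.
This gives a 6×12 integer matrix of rank 5; reducing to Smith normal form yields diagonal entries (1,1,1,1,1).

The boundary map ∂_2: C_2 → C_1 maps a triangle to the signed sum of its edges. For instance
  ∂BDG = DG − BG + BD,
  ∂AFG = FG − AG + AF.
The 12×6 boundary matrix has rank 6 and Smith normal form diag(1,1,1,1,1,1).

Computing H_k = (kernel of ∂_k) / (image of ∂_{k+1}):

  H_0: rank C_0 − rank ∂_1 = 6 − 5 = 1, and the invariant factors of ∂_1 are all 1, so H_0 ≅ Z.
  H_1: rank ker ∂_1 − rank ∂_2 = (12 − 5) − 6 = 1, and the invariant factors of ∂_2 are all 1, so H_1 ≅ Z.
  H_2: rank ker ∂_2 − rank ∂_3 = (6 − 6) − 0 = 0, and there is no ∂_3, so H_2 ≅ 0.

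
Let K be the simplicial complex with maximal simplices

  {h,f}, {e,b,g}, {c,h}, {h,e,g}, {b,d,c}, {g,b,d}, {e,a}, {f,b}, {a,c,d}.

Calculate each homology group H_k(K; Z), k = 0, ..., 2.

H_0 ≅ Z,  H_1 ≅ Z^3,  H_2 = 0.

Fix the vertex order a < b < c < d < e < f < g < h and write every simplex with vertices in increasing order. Then dim K = 2 and the simplices of K are:

  0-simplices (8): a, b, c, d, e, f, g, h
  1-simplices (15): ac, ad, ae, bc, bd, be, bf, bg, cd, ch, dg, eg, eh, fh, gh
  2-simplices (5): acd, bcd, bdg, beg, egh

giving chain groups C_0 ≅ Z^8, C_1 ≅ Z^15, C_2 ≅ Z^5.

Boundary ∂_1: C_1 → C_0 maps an edge to its endpoints' difference, ∂[p,q] = q − p. For instance
  ∂bc = c − b.
The resulting 8×15 matrix has rank 7, and its Smith normal form has invariant factors (1,1,1,1,1,1,1).

Boundary ∂_2: C_2 → C_1 sends each 2-simplex [p,q,r] to [q,r] − [p,r] + [p,q]. For instance
  ∂bdg = dg − bg + bd,
  ∂beg = eg − bg + be.
The resulting 15×5 matrix has rank 5, and its Smith normal form has invariant factors (1,1,1,1,1).

Computing H_k = (kernel of ∂_k) / (image of ∂_{k+1}):

  H_0: rank C_0 − rank ∂_1 = 8 − 7 = 1, and the invariant factors of ∂_1 are all 1, so H_0 ≅ Z.
  H_1: rank ker ∂_1 − rank ∂_2 = (15 − 7) − 5 = 3, and the invariant factors of ∂_2 are all 1, so H_1 ≅ Z^3.
  H_2: rank ker ∂_2 − rank ∂_3 = (5 − 5) − 0 = 0, and there is no ∂_3, so H_2 ≅ 0.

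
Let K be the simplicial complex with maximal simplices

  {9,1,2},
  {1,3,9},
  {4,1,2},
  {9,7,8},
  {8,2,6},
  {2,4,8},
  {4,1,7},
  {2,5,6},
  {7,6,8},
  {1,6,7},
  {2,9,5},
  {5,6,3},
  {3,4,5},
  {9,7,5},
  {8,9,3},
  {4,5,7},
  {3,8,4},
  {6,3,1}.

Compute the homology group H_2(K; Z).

H_2 = Z.

We work with the vertex ordering 1 < 2 < 3 < 4 < 5 < 6 < 7 < 8 < 9. The simplices of K, each written with vertices in increasing order, are:

  0-simplices (9): [1], [2], [3], [4], [5], [6], [7], [8], [9]
  1-simplices (27): (27 of them)
  2-simplices (18): [1,2,4], [1,2,9], [1,3,6], [1,3,9], [1,4,7], [1,6,7], [2,4,8], [2,5,6], [2,5,9], [2,6,8], [3,4,5], [3,4,8], [3,5,6], [3,8,9], [4,5,7], [5,7,9], [6,7,8], [7,8,9]

giving chain groups C_0 ≅ Z^9, C_1 ≅ Z^27, C_2 ≅ Z^18.

The boundary map ∂_1: C_1 → C_0 maps an edge to its endpoints' difference, ∂[p,q] = q − p. For instance
  ∂[6,7] = [7] − [6].
The 9×27 boundary matrix has rank 8 and Smith normal form diag(1,1,1,1,1,1,1,1).

Boundary ∂_2: C_2 → C_1 maps a triangle to the signed sum of its edges. For instance
  ∂[2,6,8] = [6,8] − [2,8] + [2,6],
  ∂[1,6,7] = [6,7] − [1,7] + [1,6].
As a 27×18 matrix over Z this has rank 17, with invariant factors (1,1,1,1,1,1,1,1,1,1,1,1,1,1,1,1,1).

Computing H_k = (kernel of ∂_k) / (image of ∂_{k+1}):

  H_2: rank ker ∂_2 − rank ∂_3 = (18 − 17) − 0 = 1, and there is no ∂_3, so H_2 ≅ Z.

(K is a triangulation of the torus T^2.)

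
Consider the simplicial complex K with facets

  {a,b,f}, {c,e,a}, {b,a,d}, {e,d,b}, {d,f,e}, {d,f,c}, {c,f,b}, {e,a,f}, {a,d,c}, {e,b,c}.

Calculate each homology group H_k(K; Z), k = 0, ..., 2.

H_0 ≅ Z,  H_1 ≅ Z/2Z,  H_2 = 0.

Fix the vertex order a < b < c < d < e < f and write every simplex with vertices in increasing order. Then dim K = 2 and the simplices of K are:

  0-simplices (6): a, b, c, d, e, f
  1-simplices (15): ab, ac, ad, ae, af, bc, bd, be, bf, cd, ce, cf, de, df, ef
  2-simplices (10): abd, abf, acd, ace, aef, bce, bcf, bde, cdf, def

so the chain groups are C_0 ≅ Z^6, C_1 ≅ Z^15, C_2 ≅ Z^10.

Boundary ∂_1: C_1 → C_0 sends each edge [p,q] (with p < q) to q − p.
The 6×15 boundary matrix has rank 5 and Smith normal form diag(1,1,1,1,1).

The boundary map ∂_2: C_2 → C_1 acts by ∂[p,q,r] = [q,r] − [p,r] + [p,q]. For instance
  ∂bde = de − be + bd,
  ∂cdf = df − cf + cd.
The resulting 15×10 matrix has rank 10, and its Smith normal form has invariant factors (1,1,1,1,1,1,1,1,1,2).

Reading off H_k = ker ∂_k / im ∂_{k+1}:

  H_0: rank C_0 − rank ∂_1 = 6 − 5 = 1, and the invariant factors of ∂_1 are all 1, so H_0 = Z.
  H_1: rank ker ∂_1 − rank ∂_2 = (15 − 5) − 10 = 0, and ∂_2 has invariant factor 2 > 1, so H_1 = Z/2Z.
  H_2: rank ker ∂_2 − rank ∂_3 = (10 − 10) − 0 = 0, and there is no ∂_3, so H_2 = 0.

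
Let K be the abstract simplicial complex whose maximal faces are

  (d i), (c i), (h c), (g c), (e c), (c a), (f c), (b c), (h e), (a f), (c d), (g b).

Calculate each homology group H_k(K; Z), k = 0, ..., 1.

Order the vertices as a < b < c < d < e < f < g < h < i. Listing each simplex with vertices in this order, K has dimension 1 with simplices:

  0-simplices (9): a, b, c, d, e, f, g, h, i
  1-simplices (12): ac, af, bc, bg, cd, ce, cf, cg, ch, ci, di, eh

so the chain groups are C_0 ≅ Z^9, C_1 ≅ Z^12.

Boundary ∂_1: C_1 → C_0 maps an edge to its endpoints' difference, ∂[p,q] = q − p. For instance
  ∂bg = g − b.
As a 9×12 matrix over Z this has rank 8, with invariant factors (1,1,1,1,1,1,1,1).

Computing H_k = (kernel of ∂_k) / (image of ∂_{k+1}):

  H_0: rank C_0 − rank ∂_1 = 9 − 8 = 1, and the invariant factors of ∂_1 are all 1, so H_0 ≅ Z.
  H_1: rank ker ∂_1 − rank ∂_2 = (12 − 8) − 0 = 4, and there is no ∂_2, so H_1 ≅ Z^4.

H_0 = Z,  H_1 = Z^4.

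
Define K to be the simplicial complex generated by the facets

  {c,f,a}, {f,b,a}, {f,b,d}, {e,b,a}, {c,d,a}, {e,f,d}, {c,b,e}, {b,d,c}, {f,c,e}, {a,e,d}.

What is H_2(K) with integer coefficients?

Fix the vertex order a < b < c < d < e < f and write every simplex with vertices in increasing order. Then dim K = 2 and the simplices of K are:

  0-simplices (6): a, b, c, d, e, f
  1-simplices (15): ab, ac, ad, ae, af, bc, bd, be, bf, cd, ce, cf, de, df, ef
  2-simplices (10): abe, abf, acd, acf, ade, bcd, bce, bdf, cef, def

Hence C_0 ≅ Z^6, C_1 ≅ Z^15, C_2 ≅ Z^10.

Boundary ∂_1: C_1 → C_0 sends each edge [p,q] (with p < q) to q − p. For instance
  ∂bd = d − b.
The 6×15 boundary matrix has rank 5 and Smith normal form diag(1,1,1,1,1).

∂_2: C_2 → C_1 acts by ∂[p,q,r] = [q,r] − [p,r] + [p,q]. For instance
  ∂bcd = cd − bd + bc,
  ∂abe = be − ae + ab.
This gives a 15×10 integer matrix of rank 10; reducing to Smith normal form yields diagonal entries (1,1,1,1,1,1,1,1,1,2).

Now H_k = ker ∂_k / im ∂_{k+1}, so:

  H_2: rank ker ∂_2 − rank ∂_3 = (10 − 10) − 0 = 0, and there is no ∂_3, so H_2 ≅ 0.

H_2 = 0.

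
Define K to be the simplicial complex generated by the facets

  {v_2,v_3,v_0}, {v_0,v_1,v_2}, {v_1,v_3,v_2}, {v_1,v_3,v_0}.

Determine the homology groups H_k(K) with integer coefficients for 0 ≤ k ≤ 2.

H_0 = Z,  H_1 = 0,  H_2 = Z.

Order the vertices as v_0 < v_1 < v_2 < v_3. Listing each simplex with vertices in this order, K has dimension 2 with simplices:

  0-simplices (4): [v_0], [v_1], [v_2], [v_3]
  1-simplices (6): [v_0,v_1], [v_0,v_2], [v_0,v_3], [v_1,v_2], [v_1,v_3], [v_2,v_3]
  2-simplices (4): [v_0,v_1,v_2], [v_0,v_1,v_3], [v_0,v_2,v_3], [v_1,v_2,v_3]

Hence C_0 ≅ Z^4, C_1 ≅ Z^6, C_2 ≅ Z^4.

Boundary ∂_1: C_1 → C_0 is given by ∂[p,q] = [q] − [p]. For instance
  ∂[v_0,v_2] = [v_2] − [v_0].
The resulting 4×6 matrix has rank 3, and its Smith normal form has invariant factors (1,1,1).

∂_2: C_2 → C_1 acts by ∂[p,q,r] = [q,r] − [p,r] + [p,q]. For instance
  ∂[v_0,v_1,v_3] = [v_1,v_3] − [v_0,v_3] + [v_0,v_1],
  ∂[v_1,v_2,v_3] = [v_2,v_3] − [v_1,v_3] + [v_1,v_2].
The resulting 6×4 matrix has rank 3, and its Smith normal form has invariant factors (1,1,1).

Now H_k = ker ∂_k / im ∂_{k+1}, so:

  H_0: rank C_0 − rank ∂_1 = 4 − 3 = 1, and the invariant factors of ∂_1 are all 1, so H_0 = Z.
  H_1: rank ker ∂_1 − rank ∂_2 = (6 − 3) − 3 = 0, and the invariant factors of ∂_2 are all 1, so H_1 = 0.
  H_2: rank ker ∂_2 − rank ∂_3 = (4 − 3) − 0 = 1, and there is no ∂_3, so H_2 = Z.

As a check, the Euler characteristic is 4 − 6 + 4 = 2, which agrees with 1 − 0 + 1 = 2.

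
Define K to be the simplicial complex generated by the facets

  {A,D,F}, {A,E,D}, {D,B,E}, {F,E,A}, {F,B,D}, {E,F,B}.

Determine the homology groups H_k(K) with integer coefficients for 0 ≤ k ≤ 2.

H_0 ≅ Z,  H_1 = 0,  H_2 ≅ Z.

We work with the vertex ordering A < B < D < E < F. The simplices of K, each written with vertices in increasing order, are:

  0-simplices (5): A, B, D, E, F
  1-simplices (9): AD, AE, AF, BD, BE, BF, DE, DF, EF
  2-simplices (6): ADE, ADF, AEF, BDE, BDF, BEF

Hence C_0 ≅ Z^5, C_1 ≅ Z^9, C_2 ≅ Z^6.

∂_1: C_1 → C_0 maps an edge to its endpoints' difference, ∂[p,q] = q − p. For instance
  ∂BF = F − B.
As a 5×9 matrix over Z this has rank 4, with invariant factors (1,1,1,1).

∂_2: C_2 → C_1 sends each 2-simplex [p,q,r] to [q,r] − [p,r] + [p,q]. For instance
  ∂BEF = EF − BF + BE,
  ∂AEF = EF − AF + AE.
The 9×6 boundary matrix has rank 5 and Smith normal form diag(1,1,1,1,1).

Reading off H_k = ker ∂_k / im ∂_{k+1}:

  H_0: rank C_0 − rank ∂_1 = 5 − 4 = 1, and the invariant factors of ∂_1 are all 1, so H_0 = Z.
  H_1: rank ker ∂_1 − rank ∂_2 = (9 − 4) − 5 = 0, and the invariant factors of ∂_2 are all 1, so H_1 = 0.
  H_2: rank ker ∂_2 − rank ∂_3 = (6 − 5) − 0 = 1, and there is no ∂_3, so H_2 = Z.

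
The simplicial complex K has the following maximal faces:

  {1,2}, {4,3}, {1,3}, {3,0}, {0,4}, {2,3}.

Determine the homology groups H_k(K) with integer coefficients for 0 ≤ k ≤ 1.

Fix the vertex order 0 < 1 < 2 < 3 < 4 and write every simplex with vertices in increasing order. Then dim K = 1 and the simplices of K are:

  0-simplices (5): [0], [1], [2], [3], [4]
  1-simplices (6): [0,3], [0,4], [1,2], [1,3], [2,3], [3,4]

so the chain groups are C_0 ≅ Z^5, C_1 ≅ Z^6.

Boundary ∂_1: C_1 → C_0 is given by ∂[p,q] = [q] − [p].
As a 5×6 matrix over Z this has rank 4, with invariant factors (1,1,1,1).

Computing H_k = (kernel of ∂_k) / (image of ∂_{k+1}):

  H_0: rank C_0 − rank ∂_1 = 5 − 4 = 1, and the invariant factors of ∂_1 are all 1, so H_0 ≅ Z.
  H_1: rank ker ∂_1 − rank ∂_2 = (6 − 4) − 0 = 2, and there is no ∂_2, so H_1 ≅ Z^2.

(K is a triangulation of a wedge of 2 circles.)

H_0 ≅ Z,  H_1 ≅ Z^2.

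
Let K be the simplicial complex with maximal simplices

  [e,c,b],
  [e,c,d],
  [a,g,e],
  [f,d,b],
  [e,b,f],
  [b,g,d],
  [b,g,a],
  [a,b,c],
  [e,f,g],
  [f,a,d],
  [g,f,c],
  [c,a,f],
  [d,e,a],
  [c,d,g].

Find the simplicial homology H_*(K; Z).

H_0 ≅ Z,  H_1 ≅ Z^2,  H_2 ≅ Z.

Take the total order a < b < c < d < e < f < g on the vertex set. Then K (dimension 2) consists of the simplices:

  0-simplices (7): a, b, c, d, e, f, g
  1-simplices (21): ab, ac, ad, ae, af, ag, bc, bd, be, bf, bg, cd, ce, cf, cg, de, df, dg, ef, eg, fg
  2-simplices (14): abc, abg, acf, ade, adf, aeg, bce, bdf, bdg, bef, cde, cdg, cfg, efg

Hence C_0 ≅ Z^7, C_1 ≅ Z^21, C_2 ≅ Z^14.

∂_1: C_1 → C_0 sends each edge [p,q] (with p < q) to q − p.
The resulting 7×21 matrix has rank 6, and its Smith normal form has invariant factors (1,1,1,1,1,1).

∂_2: C_2 → C_1 acts by ∂[p,q,r] = [q,r] − [p,r] + [p,q]. For instance
  ∂bce = ce − be + bc,
  ∂aeg = eg − ag + ae.
The resulting 21×14 matrix has rank 13, and its Smith normal form has invariant factors (1,1,1,1,1,1,1,1,1,1,1,1,1).

Computing H_k = (kernel of ∂_k) / (image of ∂_{k+1}):

  H_0: rank C_0 − rank ∂_1 = 7 − 6 = 1, and the invariant factors of ∂_1 are all 1, so H_0 ≅ Z.
  H_1: rank ker ∂_1 − rank ∂_2 = (21 − 6) − 13 = 2, and the invariant factors of ∂_2 are all 1, so H_1 ≅ Z^2.
  H_2: rank ker ∂_2 − rank ∂_3 = (14 − 13) − 0 = 1, and there is no ∂_3, so H_2 ≅ Z.

As a check, the Euler characteristic is 7 − 21 + 14 = 0, which agrees with 1 − 2 + 1 = 0.
(K is a triangulation of the torus T^2.)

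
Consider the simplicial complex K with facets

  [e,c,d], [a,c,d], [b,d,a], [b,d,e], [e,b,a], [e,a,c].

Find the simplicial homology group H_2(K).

H_2 = Z.

K has 5 vertices, 9 edges, 6 triangles.
rank ∂_2 = 5, rank ∂_3 = 0 ⇒ b_2 = 6 − 5 − 0 = 1. So H_2 ≅ Z.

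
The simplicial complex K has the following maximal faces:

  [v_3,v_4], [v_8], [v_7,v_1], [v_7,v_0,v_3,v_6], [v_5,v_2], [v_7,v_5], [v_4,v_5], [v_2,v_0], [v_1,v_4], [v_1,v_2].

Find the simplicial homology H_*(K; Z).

Fix the vertex order v_0 < v_1 < v_2 < v_3 < v_4 < v_5 < v_6 < v_7 < v_8 and write every simplex with vertices in increasing order. Then dim K = 3 and the simplices of K are:

  0-simplices (9): [v_0], [v_1], [v_2], [v_3], [v_4], [v_5], [v_6], [v_7], [v_8]
  1-simplices (14): [v_0,v_2], [v_0,v_3], [v_0,v_6], [v_0,v_7], [v_1,v_2], [v_1,v_4], [v_1,v_7], [v_2,v_5], [v_3,v_4], [v_3,v_6], [v_3,v_7], [v_4,v_5], [v_5,v_7], [v_6,v_7]
  2-simplices (4): [v_0,v_3,v_6], [v_0,v_3,v_7], [v_0,v_6,v_7], [v_3,v_6,v_7]
  3-simplices (1): [v_0,v_3,v_6,v_7]

giving chain groups C_0 ≅ Z^9, C_1 ≅ Z^14, C_2 ≅ Z^4, C_3 ≅ Z^1.

The boundary map ∂_1: C_1 → C_0 sends each edge [p,q] (with p < q) to q − p.
As a 9×14 matrix over Z this has rank 7, with invariant factors (1,1,1,1,1,1,1).

The boundary map ∂_2: C_2 → C_1 sends each 2-simplex [p,q,r] to [q,r] − [p,r] + [p,q]. For instance
  ∂[v_0,v_6,v_7] = [v_6,v_7] − [v_0,v_7] + [v_0,v_6],
  ∂[v_3,v_6,v_7] = [v_6,v_7] − [v_3,v_7] + [v_3,v_6].
This gives a 14×4 integer matrix of rank 3; reducing to Smith normal form yields diagonal entries (1,1,1).

Boundary ∂_3: C_3 → C_2 sends each 3-simplex σ to the alternating sum Σ_i (−1)^i (σ with its i-th vertex removed). For instance
  ∂[v_0,v_3,v_6,v_7] = [v_3,v_6,v_7] − [v_0,v_6,v_7] + [v_0,v_3,v_7] − [v_0,v_3,v_6].
This gives a 4×1 integer matrix of rank 1; reducing to Smith normal form yields diagonal entries (1).

From H_k ≅ ker(∂_k) / im(∂_{k+1}) we obtain:

  H_0: rank C_0 − rank ∂_1 = 9 − 7 = 2, and the invariant factors of ∂_1 are all 1, so H_0 ≅ Z^2.
  H_1: rank ker ∂_1 − rank ∂_2 = (14 − 7) − 3 = 4, and the invariant factors of ∂_2 are all 1, so H_1 ≅ Z^4.
  H_2: rank ker ∂_2 − rank ∂_3 = (4 − 3) − 1 = 0, and the invariant factors of ∂_3 are all 1, so H_2 ≅ 0.
  H_3: rank ker ∂_3 − rank ∂_4 = (1 − 1) − 0 = 0, and there is no ∂_4, so H_3 ≅ 0.

As a check, the Euler characteristic is 9 − 14 + 4 − 1 = -2, which agrees with 2 − 4 + 0 − 0 = -2.

H_0 = Z^2,  H_1 = Z^4,  H_2 = 0,  H_3 = 0.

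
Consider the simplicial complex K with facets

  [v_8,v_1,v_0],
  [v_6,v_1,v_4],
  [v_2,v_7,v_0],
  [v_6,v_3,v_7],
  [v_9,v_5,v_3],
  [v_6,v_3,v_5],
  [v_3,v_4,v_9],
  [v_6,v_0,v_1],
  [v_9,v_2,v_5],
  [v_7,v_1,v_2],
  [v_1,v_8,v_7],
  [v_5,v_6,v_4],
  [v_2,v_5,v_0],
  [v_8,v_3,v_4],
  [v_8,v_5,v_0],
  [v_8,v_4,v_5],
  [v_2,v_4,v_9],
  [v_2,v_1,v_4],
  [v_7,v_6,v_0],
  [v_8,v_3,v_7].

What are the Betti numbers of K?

b_0 = 1, b_1 = 1, b_2 = 0.

Order the vertices as v_0 < v_1 < v_2 < v_3 < v_4 < v_5 < v_6 < v_7 < v_8 < v_9. Listing each simplex with vertices in this order, K has dimension 2 with simplices:

  0-simplices (10): [v_0], [v_1], [v_2], [v_3], [v_4], [v_5], [v_6], [v_7], [v_8], [v_9]
  1-simplices (30): (30 of them)
  2-simplices (20): (20 of them)

so the chain groups are C_0 ≅ Z^10, C_1 ≅ Z^30, C_2 ≅ Z^20.

The boundary map ∂_1: C_1 → C_0 is given by ∂[p,q] = [q] − [p]. For instance
  ∂[v_3,v_8] = [v_8] − [v_3].
The resulting 10×30 matrix has rank 9, and its Smith normal form has invariant factors (1,1,1,1,1,1,1,1,1).

Boundary ∂_2: C_2 → C_1 acts by ∂[p,q,r] = [q,r] − [p,r] + [p,q]. For instance
  ∂[v_3,v_5,v_6] = [v_5,v_6] − [v_3,v_6] + [v_3,v_5],
  ∂[v_0,v_6,v_7] = [v_6,v_7] − [v_0,v_7] + [v_0,v_6].
The resulting 30×20 matrix has rank 20, and its Smith normal form has invariant factors (1,1,1,1,1,1,1,1,1,1,1,1,1,1,1,1,1,1,1,2).

Computing H_k = (kernel of ∂_k) / (image of ∂_{k+1}):

  H_0: rank C_0 − rank ∂_1 = 10 − 9 = 1, and the invariant factors of ∂_1 are all 1, so H_0 ≅ Z.
  H_1: rank ker ∂_1 − rank ∂_2 = (30 − 9) − 20 = 1, and ∂_2 has invariant factor 2 > 1, so H_1 ≅ Z × Z/2.
  H_2: rank ker ∂_2 − rank ∂_3 = (20 − 20) − 0 = 0, and there is no ∂_3, so H_2 ≅ 0.

As a check, the Euler characteristic is 10 − 30 + 20 = 0, which agrees with 1 − 1 + 0 = 0.

Hence the Betti numbers are b_0 = 1, b_1 = 1, b_2 = 0.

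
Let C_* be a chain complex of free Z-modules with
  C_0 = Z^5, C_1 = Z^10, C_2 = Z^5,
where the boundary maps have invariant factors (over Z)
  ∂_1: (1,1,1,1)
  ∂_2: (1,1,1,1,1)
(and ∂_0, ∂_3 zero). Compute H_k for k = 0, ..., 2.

H_0: b_0 = 5 − 0 − 4 = 1; torsion from ∂_1 factors > 1: none. So H_0 ≅ Z.
H_1: b_1 = 10 − 4 − 5 = 1; torsion from ∂_2 factors > 1: none. So H_1 ≅ Z.
H_2: b_2 = 5 − 5 − 0 = 0; torsion from ∂_3 factors > 1: none. So H_2 ≅ 0.

H_0 ≅ Z,  H_1 ≅ Z,  H_2 = 0.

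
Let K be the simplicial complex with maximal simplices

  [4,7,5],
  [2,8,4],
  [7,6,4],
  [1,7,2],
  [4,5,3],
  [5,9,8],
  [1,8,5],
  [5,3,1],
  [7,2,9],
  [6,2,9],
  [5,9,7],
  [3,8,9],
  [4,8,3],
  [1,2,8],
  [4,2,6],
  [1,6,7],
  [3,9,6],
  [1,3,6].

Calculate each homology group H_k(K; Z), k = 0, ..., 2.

Take the total order 1 < 2 < 3 < 4 < 5 < 6 < 7 < 8 < 9 on the vertex set. Then K (dimension 2) consists of the simplices:

  0-simplices (9): [1], [2], [3], [4], [5], [6], [7], [8], [9]
  1-simplices (27): (27 of them)
  2-simplices (18): [1,2,7], [1,2,8], [1,3,5], [1,3,6], [1,5,8], [1,6,7], [2,4,6], [2,4,8], [2,6,9], [2,7,9], [3,4,5], [3,4,8], [3,6,9], [3,8,9], [4,5,7], [4,6,7], [5,7,9], [5,8,9]

Hence C_0 ≅ Z^9, C_1 ≅ Z^27, C_2 ≅ Z^18.

∂_1: C_1 → C_0 sends each edge [p,q] (with p < q) to q − p. For instance
  ∂[4,6] = [6] − [4].
The 9×27 boundary matrix has rank 8 and Smith normal form diag(1,1,1,1,1,1,1,1).

Boundary ∂_2: C_2 → C_1 acts by ∂[p,q,r] = [q,r] − [p,r] + [p,q]. For instance
  ∂[2,4,6] = [4,6] − [2,6] + [2,4],
  ∂[3,6,9] = [6,9] − [3,9] + [3,6].
As a 27×18 matrix over Z this has rank 18, with invariant factors (1,1,1,1,1,1,1,1,1,1,1,1,1,1,1,1,1,2).

Reading off H_k = ker ∂_k / im ∂_{k+1}:

  H_0: rank C_0 − rank ∂_1 = 9 − 8 = 1, and the invariant factors of ∂_1 are all 1, so H_0 = Z.
  H_1: rank ker ∂_1 − rank ∂_2 = (27 − 8) − 18 = 1, and ∂_2 has invariant factor 2 > 1, so H_1 = Z ⊕ Z/2.
  H_2: rank ker ∂_2 − rank ∂_3 = (18 − 18) − 0 = 0, and there is no ∂_3, so H_2 = 0.

As a check, the Euler characteristic is 9 − 27 + 18 = 0, which agrees with 1 − 1 + 0 = 0.

H_0 = Z,  H_1 = Z ⊕ Z/2,  H_2 = 0.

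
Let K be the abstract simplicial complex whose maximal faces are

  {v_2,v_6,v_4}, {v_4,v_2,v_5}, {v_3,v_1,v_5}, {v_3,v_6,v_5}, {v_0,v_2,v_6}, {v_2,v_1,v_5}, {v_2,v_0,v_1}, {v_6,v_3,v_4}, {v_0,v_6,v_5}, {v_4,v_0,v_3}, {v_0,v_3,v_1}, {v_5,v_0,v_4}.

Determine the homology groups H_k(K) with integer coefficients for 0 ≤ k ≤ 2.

H_0 ≅ Z,  H_1 ≅ Z_2,  H_2 = 0.

Order the vertices as v_0 < v_1 < v_2 < v_3 < v_4 < v_5 < v_6. Listing each simplex with vertices in this order, K has dimension 2 with simplices:

  0-simplices (7): [v_0], [v_1], [v_2], [v_3], [v_4], [v_5], [v_6]
  1-simplices (18): (18 of them)
  2-simplices (12): (12 of them)

so the chain groups are C_0 ≅ Z^7, C_1 ≅ Z^18, C_2 ≅ Z^12.

∂_1: C_1 → C_0 sends each edge [p,q] (with p < q) to q − p. For instance
  ∂[v_2,v_5] = [v_5] − [v_2].
The 7×18 boundary matrix has rank 6 and Smith normal form diag(1,1,1,1,1,1).

The boundary map ∂_2: C_2 → C_1 acts by ∂[p,q,r] = [q,r] − [p,r] + [p,q]. For instance
  ∂[v_0,v_1,v_3] = [v_1,v_3] − [v_0,v_3] + [v_0,v_1],
  ∂[v_0,v_4,v_5] = [v_4,v_5] − [v_0,v_5] + [v_0,v_4].
This gives a 18×12 integer matrix of rank 12; reducing to Smith normal form yields diagonal entries (1,1,1,1,1,1,1,1,1,1,1,2).

Reading off H_k = ker ∂_k / im ∂_{k+1}:

  H_0: rank C_0 − rank ∂_1 = 7 − 6 = 1, and the invariant factors of ∂_1 are all 1, so H_0 ≅ Z.
  H_1: rank ker ∂_1 − rank ∂_2 = (18 − 6) − 12 = 0, and ∂_2 has invariant factor 2 > 1, so H_1 ≅ Z_2.
  H_2: rank ker ∂_2 − rank ∂_3 = (12 − 12) − 0 = 0, and there is no ∂_3, so H_2 ≅ 0.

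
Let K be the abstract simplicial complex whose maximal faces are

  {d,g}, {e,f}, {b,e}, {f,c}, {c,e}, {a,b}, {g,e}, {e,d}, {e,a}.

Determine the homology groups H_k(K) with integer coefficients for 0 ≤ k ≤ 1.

Take the total order a < b < c < d < e < f < g on the vertex set. Then K (dimension 1) consists of the simplices:

  0-simplices (7): a, b, c, d, e, f, g
  1-simplices (9): ab, ae, be, ce, cf, de, dg, ef, eg

giving chain groups C_0 ≅ Z^7, C_1 ≅ Z^9.

The boundary map ∂_1: C_1 → C_0 sends each edge [p,q] (with p < q) to q − p. For instance
  ∂cf = f − c.
The resulting 7×9 matrix has rank 6, and its Smith normal form has invariant factors (1,1,1,1,1,1).

Computing H_k = (kernel of ∂_k) / (image of ∂_{k+1}):

  H_0: rank C_0 − rank ∂_1 = 7 − 6 = 1, and the invariant factors of ∂_1 are all 1, so H_0 ≅ Z.
  H_1: rank ker ∂_1 − rank ∂_2 = (9 − 6) − 0 = 3, and there is no ∂_2, so H_1 ≅ Z^3.

As a check, the Euler characteristic is 7 − 9 = -2, which agrees with 1 − 3 = -2.
(K is a triangulation of a wedge of 3 circles.)

H_0 = Z,  H_1 = Z^3.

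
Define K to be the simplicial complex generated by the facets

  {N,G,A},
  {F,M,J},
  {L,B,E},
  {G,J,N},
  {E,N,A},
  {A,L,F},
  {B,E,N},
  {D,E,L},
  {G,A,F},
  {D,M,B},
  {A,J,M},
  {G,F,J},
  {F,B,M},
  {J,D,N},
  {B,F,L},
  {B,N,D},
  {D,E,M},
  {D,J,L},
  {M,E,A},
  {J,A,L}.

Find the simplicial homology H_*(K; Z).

H_0 ≅ Z,  H_1 ≅ Z ⊕ Z/2,  H_2 = 0.

We work with the vertex ordering A < B < D < E < F < G < J < L < M < N. The simplices of K, each written with vertices in increasing order, are:

  0-simplices (10): A, B, D, E, F, G, J, L, M, N
  1-simplices (30): AE, AF, AG, AJ, AL, AM, AN, BD, BE, BF, BL, BM, BN, DE, DJ, DL, DM, DN, EL, EM, EN, FG, FJ, FL, FM, GJ, GN, JL, JM, JN
  2-simplices (20): AEM, AEN, AFG, AFL, AGN, AJL, AJM, BDM, BDN, BEL, BEN, BFL, BFM, DEL, DEM, DJL, DJN, FGJ, FJM, GJN

so the chain groups are C_0 ≅ Z^10, C_1 ≅ Z^30, C_2 ≅ Z^20.

∂_1: C_1 → C_0 sends each edge [p,q] (with p < q) to q − p.
As a 10×30 matrix over Z this has rank 9, with invariant factors (1,1,1,1,1,1,1,1,1).

∂_2: C_2 → C_1 acts by ∂[p,q,r] = [q,r] − [p,r] + [p,q]. For instance
  ∂BDN = DN − BN + BD,
  ∂AFL = FL − AL + AF.
This gives a 30×20 integer matrix of rank 20; reducing to Smith normal form yields diagonal entries (1,1,1,1,1,1,1,1,1,1,1,1,1,1,1,1,1,1,1,2).

Computing H_k = (kernel of ∂_k) / (image of ∂_{k+1}):

  H_0: rank C_0 − rank ∂_1 = 10 − 9 = 1, and the invariant factors of ∂_1 are all 1, so H_0 = Z.
  H_1: rank ker ∂_1 − rank ∂_2 = (30 − 9) − 20 = 1, and ∂_2 has invariant factor 2 > 1, so H_1 = Z ⊕ Z/2.
  H_2: rank ker ∂_2 − rank ∂_3 = (20 − 20) − 0 = 0, and there is no ∂_3, so H_2 = 0.

As a check, the Euler characteristic is 10 − 30 + 20 = 0, which agrees with 1 − 1 + 0 = 0.
(K is a triangulation of the Klein bottle.)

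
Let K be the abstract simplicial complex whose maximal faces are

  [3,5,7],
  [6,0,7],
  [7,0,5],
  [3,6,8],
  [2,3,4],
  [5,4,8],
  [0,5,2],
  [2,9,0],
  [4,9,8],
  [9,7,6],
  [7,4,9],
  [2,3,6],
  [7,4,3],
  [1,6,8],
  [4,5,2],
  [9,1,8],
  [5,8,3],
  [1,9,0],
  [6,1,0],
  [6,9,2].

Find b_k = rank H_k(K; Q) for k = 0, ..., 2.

b_0 = 1, b_1 = 1, b_2 = 0.

We work with the vertex ordering 0 < 1 < 2 < 3 < 4 < 5 < 6 < 7 < 8 < 9. The simplices of K, each written with vertices in increasing order, are:

  0-simplices (10): [0], [1], [2], [3], [4], [5], [6], [7], [8], [9]
  1-simplices (30): (30 of them)
  2-simplices (20): (20 of them)

giving chain groups C_0 ≅ Z^10, C_1 ≅ Z^30, C_2 ≅ Z^20.

∂_1: C_1 → C_0 sends each edge [p,q] (with p < q) to q − p. For instance
  ∂[3,7] = [7] − [3].
As a 10×30 matrix over Z this has rank 9, with invariant factors (1,1,1,1,1,1,1,1,1).

Boundary ∂_2: C_2 → C_1 acts by ∂[p,q,r] = [q,r] − [p,r] + [p,q]. For instance
  ∂[4,5,8] = [5,8] − [4,8] + [4,5],
  ∂[4,8,9] = [8,9] − [4,9] + [4,8].
As a 30×20 matrix over Z this has rank 20, with invariant factors (1,1,1,1,1,1,1,1,1,1,1,1,1,1,1,1,1,1,1,2).

Reading off H_k = ker ∂_k / im ∂_{k+1}:

  H_0: rank C_0 − rank ∂_1 = 10 − 9 = 1, and the invariant factors of ∂_1 are all 1, so H_0 ≅ Z.
  H_1: rank ker ∂_1 − rank ∂_2 = (30 − 9) − 20 = 1, and ∂_2 has invariant factor 2 > 1, so H_1 ≅ Z × Z/2.
  H_2: rank ker ∂_2 − rank ∂_3 = (20 − 20) − 0 = 0, and there is no ∂_3, so H_2 ≅ 0.

Hence the Betti numbers are b_0 = 1, b_1 = 1, b_2 = 0.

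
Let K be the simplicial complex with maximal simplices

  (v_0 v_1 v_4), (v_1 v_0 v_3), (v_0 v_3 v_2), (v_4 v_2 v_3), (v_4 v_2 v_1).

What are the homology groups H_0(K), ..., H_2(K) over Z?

H_0 = Z,  H_1 = Z,  H_2 = 0.

Order the vertices as v_0 < v_1 < v_2 < v_3 < v_4. Listing each simplex with vertices in this order, K has dimension 2 with simplices:

  0-simplices (5): [v_0], [v_1], [v_2], [v_3], [v_4]
  1-simplices (10): [v_0,v_1], [v_0,v_2], [v_0,v_3], [v_0,v_4], [v_1,v_2], [v_1,v_3], [v_1,v_4], [v_2,v_3], [v_2,v_4], [v_3,v_4]
  2-simplices (5): [v_0,v_1,v_3], [v_0,v_1,v_4], [v_0,v_2,v_3], [v_1,v_2,v_4], [v_2,v_3,v_4]

Hence C_0 ≅ Z^5, C_1 ≅ Z^10, C_2 ≅ Z^5.

The boundary map ∂_1: C_1 → C_0 sends each edge [p,q] (with p < q) to q − p.
This gives a 5×10 integer matrix of rank 4; reducing to Smith normal form yields diagonal entries (1,1,1,1).

∂_2: C_2 → C_1 sends each 2-simplex [p,q,r] to [q,r] − [p,r] + [p,q]. For instance
  ∂[v_1,v_2,v_4] = [v_2,v_4] − [v_1,v_4] + [v_1,v_2],
  ∂[v_0,v_1,v_3] = [v_1,v_3] − [v_0,v_3] + [v_0,v_1].
This gives a 10×5 integer matrix of rank 5; reducing to Smith normal form yields diagonal entries (1,1,1,1,1).

Now H_k = ker ∂_k / im ∂_{k+1}, so:

  H_0: rank C_0 − rank ∂_1 = 5 − 4 = 1, and the invariant factors of ∂_1 are all 1, so H_0 = Z.
  H_1: rank ker ∂_1 − rank ∂_2 = (10 − 4) − 5 = 1, and the invariant factors of ∂_2 are all 1, so H_1 = Z.
  H_2: rank ker ∂_2 − rank ∂_3 = (5 − 5) − 0 = 0, and there is no ∂_3, so H_2 = 0.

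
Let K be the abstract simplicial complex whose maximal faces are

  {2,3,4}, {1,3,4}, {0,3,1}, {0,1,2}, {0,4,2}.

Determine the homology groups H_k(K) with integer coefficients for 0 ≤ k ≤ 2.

H_0 = Z,  H_1 = Z,  H_2 = 0.

Take the total order 0 < 1 < 2 < 3 < 4 on the vertex set. Then K (dimension 2) consists of the simplices:

  0-simplices (5): [0], [1], [2], [3], [4]
  1-simplices (10): [0,1], [0,2], [0,3], [0,4], [1,2], [1,3], [1,4], [2,3], [2,4], [3,4]
  2-simplices (5): [0,1,2], [0,1,3], [0,2,4], [1,3,4], [2,3,4]

so the chain groups are C_0 ≅ Z^5, C_1 ≅ Z^10, C_2 ≅ Z^5.

Boundary ∂_1: C_1 → C_0 maps an edge to its endpoints' difference, ∂[p,q] = q − p. For instance
  ∂[2,4] = [4] − [2].
This gives a 5×10 integer matrix of rank 4; reducing to Smith normal form yields diagonal entries (1,1,1,1).

The boundary map ∂_2: C_2 → C_1 acts by ∂[p,q,r] = [q,r] − [p,r] + [p,q]. For instance
  ∂[0,1,3] = [1,3] − [0,3] + [0,1],
  ∂[1,3,4] = [3,4] − [1,4] + [1,3].
The 10×5 boundary matrix has rank 5 and Smith normal form diag(1,1,1,1,1).

From H_k ≅ ker(∂_k) / im(∂_{k+1}) we obtain:

  H_0: rank C_0 − rank ∂_1 = 5 − 4 = 1, and the invariant factors of ∂_1 are all 1, so H_0 = Z.
  H_1: rank ker ∂_1 − rank ∂_2 = (10 − 4) − 5 = 1, and the invariant factors of ∂_2 are all 1, so H_1 = Z.
  H_2: rank ker ∂_2 − rank ∂_3 = (5 − 5) − 0 = 0, and there is no ∂_3, so H_2 = 0.

(K is a triangulation of the Möbius band.)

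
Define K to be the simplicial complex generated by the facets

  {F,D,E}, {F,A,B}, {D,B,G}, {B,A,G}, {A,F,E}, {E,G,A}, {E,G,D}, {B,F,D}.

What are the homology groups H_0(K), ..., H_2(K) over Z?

H_0 ≅ Z,  H_1 = 0,  H_2 ≅ Z.

We work with the vertex ordering A < B < D < E < F < G. The simplices of K, each written with vertices in increasing order, are:

  0-simplices (6): A, B, D, E, F, G
  1-simplices (12): AB, AE, AF, AG, BD, BF, BG, DE, DF, DG, EF, EG
  2-simplices (8): ABF, ABG, AEF, AEG, BDF, BDG, DEF, DEG

so the chain groups are C_0 ≅ Z^6, C_1 ≅ Z^12, C_2 ≅ Z^8.

∂_1: C_1 → C_0 is given by ∂[p,q] = [q] − [p]. For instance
  ∂DF = F − D.
The 6×12 boundary matrix has rank 5 and Smith normal form diag(1,1,1,1,1).

Boundary ∂_2: C_2 → C_1 maps a triangle to the signed sum of its edges. For instance
  ∂BDF = DF − BF + BD,
  ∂ABG = BG − AG + AB.
As a 12×8 matrix over Z this has rank 7, with invariant factors (1,1,1,1,1,1,1).

Reading off H_k = ker ∂_k / im ∂_{k+1}:

  H_0: rank C_0 − rank ∂_1 = 6 − 5 = 1, and the invariant factors of ∂_1 are all 1, so H_0 = Z.
  H_1: rank ker ∂_1 − rank ∂_2 = (12 − 5) − 7 = 0, and the invariant factors of ∂_2 are all 1, so H_1 = 0.
  H_2: rank ker ∂_2 − rank ∂_3 = (8 − 7) − 0 = 1, and there is no ∂_3, so H_2 = Z.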